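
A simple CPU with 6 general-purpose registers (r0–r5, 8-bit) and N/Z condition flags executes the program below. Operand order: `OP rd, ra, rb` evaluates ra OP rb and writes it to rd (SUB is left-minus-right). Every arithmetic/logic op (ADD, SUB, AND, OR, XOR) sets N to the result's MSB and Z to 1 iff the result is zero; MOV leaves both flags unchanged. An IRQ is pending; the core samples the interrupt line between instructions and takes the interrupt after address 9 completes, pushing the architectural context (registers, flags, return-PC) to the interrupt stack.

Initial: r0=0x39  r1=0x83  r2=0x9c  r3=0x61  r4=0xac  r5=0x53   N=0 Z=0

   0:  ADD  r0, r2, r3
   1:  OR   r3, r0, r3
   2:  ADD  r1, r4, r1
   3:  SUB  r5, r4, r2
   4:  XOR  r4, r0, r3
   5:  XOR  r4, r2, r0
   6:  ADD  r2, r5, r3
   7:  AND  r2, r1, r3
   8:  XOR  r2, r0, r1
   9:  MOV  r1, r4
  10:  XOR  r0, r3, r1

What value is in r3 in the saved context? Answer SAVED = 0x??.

SAVED = 0xfd

after  0: r0=0xfd r1=0x83 r2=0x9c r3=0x61 r4=0xac r5=0x53  N=1 Z=0
after  1: r0=0xfd r1=0x83 r2=0x9c r3=0xfd r4=0xac r5=0x53  N=1 Z=0
after  2: r0=0xfd r1=0x2f r2=0x9c r3=0xfd r4=0xac r5=0x53  N=0 Z=0
after  3: r0=0xfd r1=0x2f r2=0x9c r3=0xfd r4=0xac r5=0x10  N=0 Z=0
after  4: r0=0xfd r1=0x2f r2=0x9c r3=0xfd r4=0x00 r5=0x10  N=0 Z=1
after  5: r0=0xfd r1=0x2f r2=0x9c r3=0xfd r4=0x61 r5=0x10  N=0 Z=0
after  6: r0=0xfd r1=0x2f r2=0x0d r3=0xfd r4=0x61 r5=0x10  N=0 Z=0
after  7: r0=0xfd r1=0x2f r2=0x2d r3=0xfd r4=0x61 r5=0x10  N=0 Z=0
after  8: r0=0xfd r1=0x2f r2=0xd2 r3=0xfd r4=0x61 r5=0x10  N=1 Z=0
after  9: r0=0xfd r1=0x61 r2=0xd2 r3=0xfd r4=0x61 r5=0x10  N=1 Z=0
-- IRQ taken; context saved, return-PC = 10 --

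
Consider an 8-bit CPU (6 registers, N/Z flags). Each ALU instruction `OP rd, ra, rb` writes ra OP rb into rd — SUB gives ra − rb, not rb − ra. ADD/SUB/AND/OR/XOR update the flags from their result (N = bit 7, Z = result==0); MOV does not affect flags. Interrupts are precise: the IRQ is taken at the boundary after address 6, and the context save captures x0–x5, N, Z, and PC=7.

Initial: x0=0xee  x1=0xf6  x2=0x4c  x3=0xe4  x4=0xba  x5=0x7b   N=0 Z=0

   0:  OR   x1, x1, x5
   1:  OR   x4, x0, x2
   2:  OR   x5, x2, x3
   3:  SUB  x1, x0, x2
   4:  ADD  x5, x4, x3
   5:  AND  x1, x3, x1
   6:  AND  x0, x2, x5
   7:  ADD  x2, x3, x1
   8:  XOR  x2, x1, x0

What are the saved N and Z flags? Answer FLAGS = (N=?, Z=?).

FLAGS = (N=0, Z=0)

after  0: x0=0xee x1=0xff x2=0x4c x3=0xe4 x4=0xba x5=0x7b  N=1 Z=0
after  1: x0=0xee x1=0xff x2=0x4c x3=0xe4 x4=0xee x5=0x7b  N=1 Z=0
after  2: x0=0xee x1=0xff x2=0x4c x3=0xe4 x4=0xee x5=0xec  N=1 Z=0
after  3: x0=0xee x1=0xa2 x2=0x4c x3=0xe4 x4=0xee x5=0xec  N=1 Z=0
after  4: x0=0xee x1=0xa2 x2=0x4c x3=0xe4 x4=0xee x5=0xd2  N=1 Z=0
after  5: x0=0xee x1=0xa0 x2=0x4c x3=0xe4 x4=0xee x5=0xd2  N=1 Z=0
after  6: x0=0x40 x1=0xa0 x2=0x4c x3=0xe4 x4=0xee x5=0xd2  N=0 Z=0
-- IRQ taken; context saved, return-PC = 7 --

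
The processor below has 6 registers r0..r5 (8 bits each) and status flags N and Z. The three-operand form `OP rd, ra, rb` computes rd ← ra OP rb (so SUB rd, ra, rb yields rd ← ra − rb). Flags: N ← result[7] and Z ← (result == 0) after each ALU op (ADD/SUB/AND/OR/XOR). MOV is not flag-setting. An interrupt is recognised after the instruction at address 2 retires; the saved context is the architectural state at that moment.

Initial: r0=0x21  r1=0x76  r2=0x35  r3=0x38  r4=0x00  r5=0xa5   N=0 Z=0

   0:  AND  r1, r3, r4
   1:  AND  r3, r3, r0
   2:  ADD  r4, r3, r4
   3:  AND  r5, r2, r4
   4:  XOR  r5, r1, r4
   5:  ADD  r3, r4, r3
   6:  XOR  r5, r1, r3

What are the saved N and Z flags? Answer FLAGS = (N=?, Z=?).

FLAGS = (N=0, Z=0)

after  0: r0=0x21 r1=0x00 r2=0x35 r3=0x38 r4=0x00 r5=0xa5  N=0 Z=1
after  1: r0=0x21 r1=0x00 r2=0x35 r3=0x20 r4=0x00 r5=0xa5  N=0 Z=0
after  2: r0=0x21 r1=0x00 r2=0x35 r3=0x20 r4=0x20 r5=0xa5  N=0 Z=0
-- IRQ taken; context saved, return-PC = 3 --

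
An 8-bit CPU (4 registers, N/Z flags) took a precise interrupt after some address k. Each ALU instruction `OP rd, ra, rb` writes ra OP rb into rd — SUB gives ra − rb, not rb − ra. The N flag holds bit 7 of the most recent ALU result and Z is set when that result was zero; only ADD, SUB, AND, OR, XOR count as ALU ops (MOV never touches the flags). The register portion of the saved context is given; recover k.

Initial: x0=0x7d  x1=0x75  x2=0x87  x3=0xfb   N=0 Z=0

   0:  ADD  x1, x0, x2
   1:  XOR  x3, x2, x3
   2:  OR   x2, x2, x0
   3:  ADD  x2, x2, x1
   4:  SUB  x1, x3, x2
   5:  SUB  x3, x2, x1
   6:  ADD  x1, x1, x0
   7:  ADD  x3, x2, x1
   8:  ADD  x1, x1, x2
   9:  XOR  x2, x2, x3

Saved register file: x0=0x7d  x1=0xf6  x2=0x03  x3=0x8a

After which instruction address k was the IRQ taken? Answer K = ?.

after  0: x0=0x7d x1=0x04 x2=0x87 x3=0xfb  N=0 Z=0
after  1: x0=0x7d x1=0x04 x2=0x87 x3=0x7c  N=0 Z=0
after  2: x0=0x7d x1=0x04 x2=0xff x3=0x7c  N=1 Z=0
after  3: x0=0x7d x1=0x04 x2=0x03 x3=0x7c  N=0 Z=0
after  4: x0=0x7d x1=0x79 x2=0x03 x3=0x7c  N=0 Z=0
after  5: x0=0x7d x1=0x79 x2=0x03 x3=0x8a  N=1 Z=0
after  6: x0=0x7d x1=0xf6 x2=0x03 x3=0x8a  N=1 Z=0
-- IRQ taken; context saved, return-PC = 7 --

K = 6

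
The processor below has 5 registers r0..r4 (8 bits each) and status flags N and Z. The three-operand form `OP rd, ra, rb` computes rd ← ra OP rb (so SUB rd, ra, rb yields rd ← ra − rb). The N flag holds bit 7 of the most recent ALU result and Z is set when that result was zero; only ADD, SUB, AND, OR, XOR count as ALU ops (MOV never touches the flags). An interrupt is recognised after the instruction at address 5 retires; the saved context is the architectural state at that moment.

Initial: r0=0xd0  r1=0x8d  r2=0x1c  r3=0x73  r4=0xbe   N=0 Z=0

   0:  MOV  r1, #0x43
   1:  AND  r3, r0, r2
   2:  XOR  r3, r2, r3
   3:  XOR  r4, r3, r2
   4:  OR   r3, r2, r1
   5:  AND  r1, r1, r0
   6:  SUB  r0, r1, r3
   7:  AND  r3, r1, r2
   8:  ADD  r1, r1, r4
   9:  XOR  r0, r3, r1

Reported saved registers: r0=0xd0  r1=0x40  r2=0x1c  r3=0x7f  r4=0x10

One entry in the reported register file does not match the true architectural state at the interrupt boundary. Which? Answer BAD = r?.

BAD = r3

after  0: r0=0xd0 r1=0x43 r2=0x1c r3=0x73 r4=0xbe  N=0 Z=0
after  1: r0=0xd0 r1=0x43 r2=0x1c r3=0x10 r4=0xbe  N=0 Z=0
after  2: r0=0xd0 r1=0x43 r2=0x1c r3=0x0c r4=0xbe  N=0 Z=0
after  3: r0=0xd0 r1=0x43 r2=0x1c r3=0x0c r4=0x10  N=0 Z=0
after  4: r0=0xd0 r1=0x43 r2=0x1c r3=0x5f r4=0x10  N=0 Z=0
after  5: r0=0xd0 r1=0x40 r2=0x1c r3=0x5f r4=0x10  N=0 Z=0
-- IRQ taken; context saved, return-PC = 6 --
mismatch: r3: reported 0x7f vs actual 0x5f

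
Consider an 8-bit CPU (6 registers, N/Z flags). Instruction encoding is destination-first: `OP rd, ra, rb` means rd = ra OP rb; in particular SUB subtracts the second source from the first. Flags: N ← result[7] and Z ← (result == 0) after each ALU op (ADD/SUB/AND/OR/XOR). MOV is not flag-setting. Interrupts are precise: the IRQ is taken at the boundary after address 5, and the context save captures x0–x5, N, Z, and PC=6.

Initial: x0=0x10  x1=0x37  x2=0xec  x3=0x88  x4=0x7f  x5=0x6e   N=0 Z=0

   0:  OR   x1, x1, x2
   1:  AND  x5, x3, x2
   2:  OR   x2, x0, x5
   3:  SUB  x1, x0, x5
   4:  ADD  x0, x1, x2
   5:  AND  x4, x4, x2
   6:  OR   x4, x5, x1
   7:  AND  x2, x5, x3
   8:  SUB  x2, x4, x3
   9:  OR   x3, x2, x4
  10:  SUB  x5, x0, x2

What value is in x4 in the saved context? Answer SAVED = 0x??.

after  0: x0=0x10 x1=0xff x2=0xec x3=0x88 x4=0x7f x5=0x6e  N=1 Z=0
after  1: x0=0x10 x1=0xff x2=0xec x3=0x88 x4=0x7f x5=0x88  N=1 Z=0
after  2: x0=0x10 x1=0xff x2=0x98 x3=0x88 x4=0x7f x5=0x88  N=1 Z=0
after  3: x0=0x10 x1=0x88 x2=0x98 x3=0x88 x4=0x7f x5=0x88  N=1 Z=0
after  4: x0=0x20 x1=0x88 x2=0x98 x3=0x88 x4=0x7f x5=0x88  N=0 Z=0
after  5: x0=0x20 x1=0x88 x2=0x98 x3=0x88 x4=0x18 x5=0x88  N=0 Z=0
-- IRQ taken; context saved, return-PC = 6 --

SAVED = 0x18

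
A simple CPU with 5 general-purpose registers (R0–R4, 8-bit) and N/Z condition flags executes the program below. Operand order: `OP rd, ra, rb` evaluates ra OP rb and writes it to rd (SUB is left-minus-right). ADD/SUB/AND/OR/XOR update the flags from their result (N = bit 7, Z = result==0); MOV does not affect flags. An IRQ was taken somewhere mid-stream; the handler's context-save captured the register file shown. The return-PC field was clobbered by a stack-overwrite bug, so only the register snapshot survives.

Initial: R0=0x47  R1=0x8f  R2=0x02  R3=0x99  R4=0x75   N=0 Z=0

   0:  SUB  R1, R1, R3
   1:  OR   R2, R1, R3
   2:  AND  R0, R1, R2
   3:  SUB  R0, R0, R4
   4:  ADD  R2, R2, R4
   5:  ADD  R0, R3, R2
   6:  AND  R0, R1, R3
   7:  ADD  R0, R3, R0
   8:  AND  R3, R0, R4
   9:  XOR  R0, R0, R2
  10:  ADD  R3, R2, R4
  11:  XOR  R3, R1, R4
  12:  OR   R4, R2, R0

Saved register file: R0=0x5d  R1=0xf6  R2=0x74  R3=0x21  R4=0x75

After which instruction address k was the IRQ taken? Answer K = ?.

after  0: R0=0x47 R1=0xf6 R2=0x02 R3=0x99 R4=0x75  N=1 Z=0
after  1: R0=0x47 R1=0xf6 R2=0xff R3=0x99 R4=0x75  N=1 Z=0
after  2: R0=0xf6 R1=0xf6 R2=0xff R3=0x99 R4=0x75  N=1 Z=0
after  3: R0=0x81 R1=0xf6 R2=0xff R3=0x99 R4=0x75  N=1 Z=0
after  4: R0=0x81 R1=0xf6 R2=0x74 R3=0x99 R4=0x75  N=0 Z=0
after  5: R0=0x0d R1=0xf6 R2=0x74 R3=0x99 R4=0x75  N=0 Z=0
after  6: R0=0x90 R1=0xf6 R2=0x74 R3=0x99 R4=0x75  N=1 Z=0
after  7: R0=0x29 R1=0xf6 R2=0x74 R3=0x99 R4=0x75  N=0 Z=0
after  8: R0=0x29 R1=0xf6 R2=0x74 R3=0x21 R4=0x75  N=0 Z=0
after  9: R0=0x5d R1=0xf6 R2=0x74 R3=0x21 R4=0x75  N=0 Z=0
-- IRQ taken; context saved, return-PC = 10 --

K = 9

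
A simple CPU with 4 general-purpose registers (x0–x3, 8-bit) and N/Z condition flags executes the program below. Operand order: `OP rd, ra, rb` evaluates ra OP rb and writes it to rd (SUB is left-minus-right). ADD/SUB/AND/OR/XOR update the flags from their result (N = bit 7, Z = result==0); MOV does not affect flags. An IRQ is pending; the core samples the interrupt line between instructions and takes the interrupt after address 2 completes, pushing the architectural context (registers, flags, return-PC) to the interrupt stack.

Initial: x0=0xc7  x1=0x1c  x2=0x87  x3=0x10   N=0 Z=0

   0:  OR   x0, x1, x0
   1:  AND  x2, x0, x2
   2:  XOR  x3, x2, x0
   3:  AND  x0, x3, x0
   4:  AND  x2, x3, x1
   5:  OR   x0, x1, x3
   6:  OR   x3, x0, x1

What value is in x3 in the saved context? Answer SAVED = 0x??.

after  0: x0=0xdf x1=0x1c x2=0x87 x3=0x10  N=1 Z=0
after  1: x0=0xdf x1=0x1c x2=0x87 x3=0x10  N=1 Z=0
after  2: x0=0xdf x1=0x1c x2=0x87 x3=0x58  N=0 Z=0
-- IRQ taken; context saved, return-PC = 3 --

SAVED = 0x58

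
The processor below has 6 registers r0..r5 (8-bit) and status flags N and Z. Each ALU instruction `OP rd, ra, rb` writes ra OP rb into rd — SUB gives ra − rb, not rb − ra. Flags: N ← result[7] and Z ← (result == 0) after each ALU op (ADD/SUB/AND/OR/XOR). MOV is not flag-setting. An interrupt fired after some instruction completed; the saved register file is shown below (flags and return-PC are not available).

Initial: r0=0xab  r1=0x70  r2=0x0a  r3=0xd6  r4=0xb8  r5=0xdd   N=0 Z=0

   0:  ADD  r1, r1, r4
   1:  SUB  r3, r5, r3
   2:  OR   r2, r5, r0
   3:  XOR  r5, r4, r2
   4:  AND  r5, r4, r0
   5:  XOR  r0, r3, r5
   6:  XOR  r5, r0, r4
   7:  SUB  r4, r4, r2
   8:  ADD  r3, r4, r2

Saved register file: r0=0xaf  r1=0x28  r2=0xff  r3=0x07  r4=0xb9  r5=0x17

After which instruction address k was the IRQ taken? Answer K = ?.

K = 7

after  0: r0=0xab r1=0x28 r2=0x0a r3=0xd6 r4=0xb8 r5=0xdd  N=0 Z=0
after  1: r0=0xab r1=0x28 r2=0x0a r3=0x07 r4=0xb8 r5=0xdd  N=0 Z=0
after  2: r0=0xab r1=0x28 r2=0xff r3=0x07 r4=0xb8 r5=0xdd  N=1 Z=0
after  3: r0=0xab r1=0x28 r2=0xff r3=0x07 r4=0xb8 r5=0x47  N=0 Z=0
after  4: r0=0xab r1=0x28 r2=0xff r3=0x07 r4=0xb8 r5=0xa8  N=1 Z=0
after  5: r0=0xaf r1=0x28 r2=0xff r3=0x07 r4=0xb8 r5=0xa8  N=1 Z=0
after  6: r0=0xaf r1=0x28 r2=0xff r3=0x07 r4=0xb8 r5=0x17  N=0 Z=0
after  7: r0=0xaf r1=0x28 r2=0xff r3=0x07 r4=0xb9 r5=0x17  N=1 Z=0
-- IRQ taken; context saved, return-PC = 8 --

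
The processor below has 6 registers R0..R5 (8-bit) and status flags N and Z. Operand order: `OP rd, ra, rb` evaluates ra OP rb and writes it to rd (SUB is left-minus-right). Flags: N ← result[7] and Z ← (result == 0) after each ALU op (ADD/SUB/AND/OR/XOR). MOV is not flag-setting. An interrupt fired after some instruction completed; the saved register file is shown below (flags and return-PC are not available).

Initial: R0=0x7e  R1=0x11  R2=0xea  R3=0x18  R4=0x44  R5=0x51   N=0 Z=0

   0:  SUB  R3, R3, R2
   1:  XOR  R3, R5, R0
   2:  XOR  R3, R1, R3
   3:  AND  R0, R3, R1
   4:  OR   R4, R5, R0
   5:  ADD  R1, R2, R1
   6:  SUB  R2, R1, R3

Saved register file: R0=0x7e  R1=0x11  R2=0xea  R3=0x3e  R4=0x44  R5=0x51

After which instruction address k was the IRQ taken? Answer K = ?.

K = 2

after  0: R0=0x7e R1=0x11 R2=0xea R3=0x2e R4=0x44 R5=0x51  N=0 Z=0
after  1: R0=0x7e R1=0x11 R2=0xea R3=0x2f R4=0x44 R5=0x51  N=0 Z=0
after  2: R0=0x7e R1=0x11 R2=0xea R3=0x3e R4=0x44 R5=0x51  N=0 Z=0
-- IRQ taken; context saved, return-PC = 3 --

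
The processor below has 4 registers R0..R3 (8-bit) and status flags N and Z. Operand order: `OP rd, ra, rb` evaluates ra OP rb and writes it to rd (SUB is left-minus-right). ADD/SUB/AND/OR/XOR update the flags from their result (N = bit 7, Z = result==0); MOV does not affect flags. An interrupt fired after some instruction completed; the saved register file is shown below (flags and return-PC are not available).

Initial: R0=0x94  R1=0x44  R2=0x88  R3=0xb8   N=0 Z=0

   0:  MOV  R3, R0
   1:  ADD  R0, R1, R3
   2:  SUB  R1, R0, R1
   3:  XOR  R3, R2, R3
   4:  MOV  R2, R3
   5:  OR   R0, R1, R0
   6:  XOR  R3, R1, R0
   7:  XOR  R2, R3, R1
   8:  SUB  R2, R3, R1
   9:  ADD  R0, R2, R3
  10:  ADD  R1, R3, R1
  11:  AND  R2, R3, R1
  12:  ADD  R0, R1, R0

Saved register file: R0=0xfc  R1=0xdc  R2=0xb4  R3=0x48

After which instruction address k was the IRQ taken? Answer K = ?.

after  0: R0=0x94 R1=0x44 R2=0x88 R3=0x94  N=0 Z=0
after  1: R0=0xd8 R1=0x44 R2=0x88 R3=0x94  N=1 Z=0
after  2: R0=0xd8 R1=0x94 R2=0x88 R3=0x94  N=1 Z=0
after  3: R0=0xd8 R1=0x94 R2=0x88 R3=0x1c  N=0 Z=0
after  4: R0=0xd8 R1=0x94 R2=0x1c R3=0x1c  N=0 Z=0
after  5: R0=0xdc R1=0x94 R2=0x1c R3=0x1c  N=1 Z=0
after  6: R0=0xdc R1=0x94 R2=0x1c R3=0x48  N=0 Z=0
after  7: R0=0xdc R1=0x94 R2=0xdc R3=0x48  N=1 Z=0
after  8: R0=0xdc R1=0x94 R2=0xb4 R3=0x48  N=1 Z=0
after  9: R0=0xfc R1=0x94 R2=0xb4 R3=0x48  N=1 Z=0
after 10: R0=0xfc R1=0xdc R2=0xb4 R3=0x48  N=1 Z=0
-- IRQ taken; context saved, return-PC = 11 --

K = 10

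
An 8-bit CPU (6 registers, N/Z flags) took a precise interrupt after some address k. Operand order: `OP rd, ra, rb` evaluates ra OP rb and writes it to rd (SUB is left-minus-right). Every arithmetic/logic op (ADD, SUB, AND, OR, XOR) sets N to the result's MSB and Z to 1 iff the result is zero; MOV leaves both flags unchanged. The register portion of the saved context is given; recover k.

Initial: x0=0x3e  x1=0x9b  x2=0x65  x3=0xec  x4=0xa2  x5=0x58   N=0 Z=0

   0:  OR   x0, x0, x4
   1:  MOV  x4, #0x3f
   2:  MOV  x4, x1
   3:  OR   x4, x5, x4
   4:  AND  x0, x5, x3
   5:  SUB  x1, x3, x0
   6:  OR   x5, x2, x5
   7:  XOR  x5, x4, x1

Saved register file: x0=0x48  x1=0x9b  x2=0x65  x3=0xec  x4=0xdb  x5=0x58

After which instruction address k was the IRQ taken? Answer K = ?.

after  0: x0=0xbe x1=0x9b x2=0x65 x3=0xec x4=0xa2 x5=0x58  N=1 Z=0
after  1: x0=0xbe x1=0x9b x2=0x65 x3=0xec x4=0x3f x5=0x58  N=1 Z=0
after  2: x0=0xbe x1=0x9b x2=0x65 x3=0xec x4=0x9b x5=0x58  N=1 Z=0
after  3: x0=0xbe x1=0x9b x2=0x65 x3=0xec x4=0xdb x5=0x58  N=1 Z=0
after  4: x0=0x48 x1=0x9b x2=0x65 x3=0xec x4=0xdb x5=0x58  N=0 Z=0
-- IRQ taken; context saved, return-PC = 5 --

K = 4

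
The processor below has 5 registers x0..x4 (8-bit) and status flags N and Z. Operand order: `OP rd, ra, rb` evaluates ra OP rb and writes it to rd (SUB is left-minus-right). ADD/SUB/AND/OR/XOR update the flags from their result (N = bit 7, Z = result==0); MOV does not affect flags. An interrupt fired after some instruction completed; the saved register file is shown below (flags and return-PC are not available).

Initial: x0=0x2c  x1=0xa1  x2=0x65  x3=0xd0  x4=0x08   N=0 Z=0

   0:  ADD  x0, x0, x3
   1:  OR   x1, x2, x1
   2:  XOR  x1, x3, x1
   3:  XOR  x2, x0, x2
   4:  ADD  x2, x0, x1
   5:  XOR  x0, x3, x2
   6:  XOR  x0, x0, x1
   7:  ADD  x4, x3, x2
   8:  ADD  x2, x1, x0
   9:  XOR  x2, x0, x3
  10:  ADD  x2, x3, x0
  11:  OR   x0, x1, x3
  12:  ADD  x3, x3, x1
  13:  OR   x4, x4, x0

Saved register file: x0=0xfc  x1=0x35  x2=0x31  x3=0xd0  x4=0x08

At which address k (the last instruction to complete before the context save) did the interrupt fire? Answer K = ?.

after  0: x0=0xfc x1=0xa1 x2=0x65 x3=0xd0 x4=0x08  N=1 Z=0
after  1: x0=0xfc x1=0xe5 x2=0x65 x3=0xd0 x4=0x08  N=1 Z=0
after  2: x0=0xfc x1=0x35 x2=0x65 x3=0xd0 x4=0x08  N=0 Z=0
after  3: x0=0xfc x1=0x35 x2=0x99 x3=0xd0 x4=0x08  N=1 Z=0
after  4: x0=0xfc x1=0x35 x2=0x31 x3=0xd0 x4=0x08  N=0 Z=0
-- IRQ taken; context saved, return-PC = 5 --

K = 4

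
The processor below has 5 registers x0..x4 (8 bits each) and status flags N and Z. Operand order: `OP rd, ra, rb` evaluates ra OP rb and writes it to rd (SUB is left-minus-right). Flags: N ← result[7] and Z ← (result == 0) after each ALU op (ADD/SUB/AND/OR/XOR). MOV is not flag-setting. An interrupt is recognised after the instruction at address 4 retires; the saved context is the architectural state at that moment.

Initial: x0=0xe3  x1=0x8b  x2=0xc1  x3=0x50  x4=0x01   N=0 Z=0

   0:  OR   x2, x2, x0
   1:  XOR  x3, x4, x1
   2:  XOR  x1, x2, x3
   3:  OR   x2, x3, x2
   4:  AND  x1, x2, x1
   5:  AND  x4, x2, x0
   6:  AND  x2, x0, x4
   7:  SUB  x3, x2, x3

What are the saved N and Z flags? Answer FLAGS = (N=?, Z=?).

FLAGS = (N=0, Z=0)

after  0: x0=0xe3 x1=0x8b x2=0xe3 x3=0x50 x4=0x01  N=1 Z=0
after  1: x0=0xe3 x1=0x8b x2=0xe3 x3=0x8a x4=0x01  N=1 Z=0
after  2: x0=0xe3 x1=0x69 x2=0xe3 x3=0x8a x4=0x01  N=0 Z=0
after  3: x0=0xe3 x1=0x69 x2=0xeb x3=0x8a x4=0x01  N=1 Z=0
after  4: x0=0xe3 x1=0x69 x2=0xeb x3=0x8a x4=0x01  N=0 Z=0
-- IRQ taken; context saved, return-PC = 5 --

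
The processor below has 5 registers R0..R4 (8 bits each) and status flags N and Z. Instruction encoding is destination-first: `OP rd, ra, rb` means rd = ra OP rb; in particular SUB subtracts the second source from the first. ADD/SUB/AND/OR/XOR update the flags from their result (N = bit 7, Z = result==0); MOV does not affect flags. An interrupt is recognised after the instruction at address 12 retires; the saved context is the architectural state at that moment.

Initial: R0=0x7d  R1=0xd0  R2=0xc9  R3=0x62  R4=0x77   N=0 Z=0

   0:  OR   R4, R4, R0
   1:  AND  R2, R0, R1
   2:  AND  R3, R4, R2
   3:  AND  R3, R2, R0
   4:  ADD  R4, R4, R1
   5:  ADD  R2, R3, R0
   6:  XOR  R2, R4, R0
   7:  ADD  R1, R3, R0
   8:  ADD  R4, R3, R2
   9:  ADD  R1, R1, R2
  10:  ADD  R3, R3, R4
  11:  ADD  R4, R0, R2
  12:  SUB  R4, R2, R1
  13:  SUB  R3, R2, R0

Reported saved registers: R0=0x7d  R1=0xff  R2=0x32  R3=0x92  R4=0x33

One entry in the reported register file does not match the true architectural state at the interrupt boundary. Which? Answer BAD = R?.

after  0: R0=0x7d R1=0xd0 R2=0xc9 R3=0x62 R4=0x7f  N=0 Z=0
after  1: R0=0x7d R1=0xd0 R2=0x50 R3=0x62 R4=0x7f  N=0 Z=0
after  2: R0=0x7d R1=0xd0 R2=0x50 R3=0x50 R4=0x7f  N=0 Z=0
after  3: R0=0x7d R1=0xd0 R2=0x50 R3=0x50 R4=0x7f  N=0 Z=0
after  4: R0=0x7d R1=0xd0 R2=0x50 R3=0x50 R4=0x4f  N=0 Z=0
after  5: R0=0x7d R1=0xd0 R2=0xcd R3=0x50 R4=0x4f  N=1 Z=0
after  6: R0=0x7d R1=0xd0 R2=0x32 R3=0x50 R4=0x4f  N=0 Z=0
after  7: R0=0x7d R1=0xcd R2=0x32 R3=0x50 R4=0x4f  N=1 Z=0
after  8: R0=0x7d R1=0xcd R2=0x32 R3=0x50 R4=0x82  N=1 Z=0
after  9: R0=0x7d R1=0xff R2=0x32 R3=0x50 R4=0x82  N=1 Z=0
after 10: R0=0x7d R1=0xff R2=0x32 R3=0xd2 R4=0x82  N=1 Z=0
after 11: R0=0x7d R1=0xff R2=0x32 R3=0xd2 R4=0xaf  N=1 Z=0
after 12: R0=0x7d R1=0xff R2=0x32 R3=0xd2 R4=0x33  N=0 Z=0
-- IRQ taken; context saved, return-PC = 13 --
mismatch: R3: reported 0x92 vs actual 0xd2

BAD = R3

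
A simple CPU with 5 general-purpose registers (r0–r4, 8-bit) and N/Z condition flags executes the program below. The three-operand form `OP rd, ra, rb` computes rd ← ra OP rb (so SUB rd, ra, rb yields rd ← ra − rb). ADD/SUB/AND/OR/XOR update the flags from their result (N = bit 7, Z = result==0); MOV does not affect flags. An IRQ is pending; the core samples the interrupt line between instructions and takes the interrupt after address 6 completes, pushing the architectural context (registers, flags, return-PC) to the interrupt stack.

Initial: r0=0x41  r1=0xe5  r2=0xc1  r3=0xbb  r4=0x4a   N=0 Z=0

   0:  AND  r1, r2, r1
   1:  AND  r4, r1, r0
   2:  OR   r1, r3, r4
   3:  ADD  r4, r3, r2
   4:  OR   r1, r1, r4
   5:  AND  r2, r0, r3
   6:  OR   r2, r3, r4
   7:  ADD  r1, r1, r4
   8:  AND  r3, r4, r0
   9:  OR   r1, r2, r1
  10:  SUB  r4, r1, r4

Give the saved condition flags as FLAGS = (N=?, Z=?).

after  0: r0=0x41 r1=0xc1 r2=0xc1 r3=0xbb r4=0x4a  N=1 Z=0
after  1: r0=0x41 r1=0xc1 r2=0xc1 r3=0xbb r4=0x41  N=0 Z=0
after  2: r0=0x41 r1=0xfb r2=0xc1 r3=0xbb r4=0x41  N=1 Z=0
after  3: r0=0x41 r1=0xfb r2=0xc1 r3=0xbb r4=0x7c  N=0 Z=0
after  4: r0=0x41 r1=0xff r2=0xc1 r3=0xbb r4=0x7c  N=1 Z=0
after  5: r0=0x41 r1=0xff r2=0x01 r3=0xbb r4=0x7c  N=0 Z=0
after  6: r0=0x41 r1=0xff r2=0xff r3=0xbb r4=0x7c  N=1 Z=0
-- IRQ taken; context saved, return-PC = 7 --

FLAGS = (N=1, Z=0)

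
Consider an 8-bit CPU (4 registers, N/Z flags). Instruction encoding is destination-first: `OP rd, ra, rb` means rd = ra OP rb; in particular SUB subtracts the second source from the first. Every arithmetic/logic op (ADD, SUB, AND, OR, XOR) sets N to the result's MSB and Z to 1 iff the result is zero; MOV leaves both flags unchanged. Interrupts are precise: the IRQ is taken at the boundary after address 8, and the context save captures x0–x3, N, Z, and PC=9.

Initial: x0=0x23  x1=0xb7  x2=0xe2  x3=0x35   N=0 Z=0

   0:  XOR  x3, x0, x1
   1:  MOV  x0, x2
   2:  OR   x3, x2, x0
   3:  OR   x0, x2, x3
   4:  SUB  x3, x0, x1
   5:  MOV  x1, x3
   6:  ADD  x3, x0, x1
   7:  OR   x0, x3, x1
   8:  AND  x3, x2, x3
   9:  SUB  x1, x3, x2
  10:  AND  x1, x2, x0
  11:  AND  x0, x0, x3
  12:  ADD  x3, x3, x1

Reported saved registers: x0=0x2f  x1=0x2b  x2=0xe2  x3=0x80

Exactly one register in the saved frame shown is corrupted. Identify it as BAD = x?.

BAD = x3

after  0: x0=0x23 x1=0xb7 x2=0xe2 x3=0x94  N=1 Z=0
after  1: x0=0xe2 x1=0xb7 x2=0xe2 x3=0x94  N=1 Z=0
after  2: x0=0xe2 x1=0xb7 x2=0xe2 x3=0xe2  N=1 Z=0
after  3: x0=0xe2 x1=0xb7 x2=0xe2 x3=0xe2  N=1 Z=0
after  4: x0=0xe2 x1=0xb7 x2=0xe2 x3=0x2b  N=0 Z=0
after  5: x0=0xe2 x1=0x2b x2=0xe2 x3=0x2b  N=0 Z=0
after  6: x0=0xe2 x1=0x2b x2=0xe2 x3=0x0d  N=0 Z=0
after  7: x0=0x2f x1=0x2b x2=0xe2 x3=0x0d  N=0 Z=0
after  8: x0=0x2f x1=0x2b x2=0xe2 x3=0x00  N=0 Z=1
-- IRQ taken; context saved, return-PC = 9 --
mismatch: x3: reported 0x80 vs actual 0x00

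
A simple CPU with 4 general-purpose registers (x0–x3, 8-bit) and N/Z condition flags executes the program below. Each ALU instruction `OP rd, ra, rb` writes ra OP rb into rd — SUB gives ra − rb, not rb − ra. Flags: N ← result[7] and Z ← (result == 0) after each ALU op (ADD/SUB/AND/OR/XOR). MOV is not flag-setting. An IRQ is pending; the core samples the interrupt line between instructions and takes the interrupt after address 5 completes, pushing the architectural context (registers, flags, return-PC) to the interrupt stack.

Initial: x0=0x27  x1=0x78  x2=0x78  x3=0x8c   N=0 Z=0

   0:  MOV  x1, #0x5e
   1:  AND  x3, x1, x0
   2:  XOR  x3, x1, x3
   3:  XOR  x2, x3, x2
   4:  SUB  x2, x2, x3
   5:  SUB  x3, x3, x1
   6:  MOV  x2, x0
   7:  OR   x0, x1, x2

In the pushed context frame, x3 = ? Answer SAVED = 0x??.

after  0: x0=0x27 x1=0x5e x2=0x78 x3=0x8c  N=0 Z=0
after  1: x0=0x27 x1=0x5e x2=0x78 x3=0x06  N=0 Z=0
after  2: x0=0x27 x1=0x5e x2=0x78 x3=0x58  N=0 Z=0
after  3: x0=0x27 x1=0x5e x2=0x20 x3=0x58  N=0 Z=0
after  4: x0=0x27 x1=0x5e x2=0xc8 x3=0x58  N=1 Z=0
after  5: x0=0x27 x1=0x5e x2=0xc8 x3=0xfa  N=1 Z=0
-- IRQ taken; context saved, return-PC = 6 --

SAVED = 0xfa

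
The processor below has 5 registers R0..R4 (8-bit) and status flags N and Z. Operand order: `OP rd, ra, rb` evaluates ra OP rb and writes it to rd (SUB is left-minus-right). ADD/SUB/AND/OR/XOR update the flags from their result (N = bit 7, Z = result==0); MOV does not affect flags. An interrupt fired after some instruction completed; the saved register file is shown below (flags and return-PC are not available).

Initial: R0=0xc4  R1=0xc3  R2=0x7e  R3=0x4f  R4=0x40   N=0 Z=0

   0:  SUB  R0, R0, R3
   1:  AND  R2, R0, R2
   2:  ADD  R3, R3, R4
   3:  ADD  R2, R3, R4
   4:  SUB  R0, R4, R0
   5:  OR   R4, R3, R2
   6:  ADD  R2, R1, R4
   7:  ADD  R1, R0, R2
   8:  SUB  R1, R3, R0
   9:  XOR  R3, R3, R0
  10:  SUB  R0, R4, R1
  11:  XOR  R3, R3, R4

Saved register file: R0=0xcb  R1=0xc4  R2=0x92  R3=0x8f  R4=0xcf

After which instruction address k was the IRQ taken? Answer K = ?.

K = 8

after  0: R0=0x75 R1=0xc3 R2=0x7e R3=0x4f R4=0x40  N=0 Z=0
after  1: R0=0x75 R1=0xc3 R2=0x74 R3=0x4f R4=0x40  N=0 Z=0
after  2: R0=0x75 R1=0xc3 R2=0x74 R3=0x8f R4=0x40  N=1 Z=0
after  3: R0=0x75 R1=0xc3 R2=0xcf R3=0x8f R4=0x40  N=1 Z=0
after  4: R0=0xcb R1=0xc3 R2=0xcf R3=0x8f R4=0x40  N=1 Z=0
after  5: R0=0xcb R1=0xc3 R2=0xcf R3=0x8f R4=0xcf  N=1 Z=0
after  6: R0=0xcb R1=0xc3 R2=0x92 R3=0x8f R4=0xcf  N=1 Z=0
after  7: R0=0xcb R1=0x5d R2=0x92 R3=0x8f R4=0xcf  N=0 Z=0
after  8: R0=0xcb R1=0xc4 R2=0x92 R3=0x8f R4=0xcf  N=1 Z=0
-- IRQ taken; context saved, return-PC = 9 --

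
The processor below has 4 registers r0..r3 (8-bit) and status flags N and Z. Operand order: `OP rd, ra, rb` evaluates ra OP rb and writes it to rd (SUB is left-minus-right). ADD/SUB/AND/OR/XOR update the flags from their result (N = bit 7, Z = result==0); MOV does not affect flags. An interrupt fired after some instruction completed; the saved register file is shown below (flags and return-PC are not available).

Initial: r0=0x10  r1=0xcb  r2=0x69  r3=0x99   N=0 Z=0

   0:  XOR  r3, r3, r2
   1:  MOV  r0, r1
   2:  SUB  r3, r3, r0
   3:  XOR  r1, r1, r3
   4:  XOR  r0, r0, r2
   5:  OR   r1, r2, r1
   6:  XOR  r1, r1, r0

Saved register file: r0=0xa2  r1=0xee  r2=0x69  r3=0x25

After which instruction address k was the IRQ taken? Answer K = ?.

K = 4

after  0: r0=0x10 r1=0xcb r2=0x69 r3=0xf0  N=1 Z=0
after  1: r0=0xcb r1=0xcb r2=0x69 r3=0xf0  N=1 Z=0
after  2: r0=0xcb r1=0xcb r2=0x69 r3=0x25  N=0 Z=0
after  3: r0=0xcb r1=0xee r2=0x69 r3=0x25  N=1 Z=0
after  4: r0=0xa2 r1=0xee r2=0x69 r3=0x25  N=1 Z=0
-- IRQ taken; context saved, return-PC = 5 --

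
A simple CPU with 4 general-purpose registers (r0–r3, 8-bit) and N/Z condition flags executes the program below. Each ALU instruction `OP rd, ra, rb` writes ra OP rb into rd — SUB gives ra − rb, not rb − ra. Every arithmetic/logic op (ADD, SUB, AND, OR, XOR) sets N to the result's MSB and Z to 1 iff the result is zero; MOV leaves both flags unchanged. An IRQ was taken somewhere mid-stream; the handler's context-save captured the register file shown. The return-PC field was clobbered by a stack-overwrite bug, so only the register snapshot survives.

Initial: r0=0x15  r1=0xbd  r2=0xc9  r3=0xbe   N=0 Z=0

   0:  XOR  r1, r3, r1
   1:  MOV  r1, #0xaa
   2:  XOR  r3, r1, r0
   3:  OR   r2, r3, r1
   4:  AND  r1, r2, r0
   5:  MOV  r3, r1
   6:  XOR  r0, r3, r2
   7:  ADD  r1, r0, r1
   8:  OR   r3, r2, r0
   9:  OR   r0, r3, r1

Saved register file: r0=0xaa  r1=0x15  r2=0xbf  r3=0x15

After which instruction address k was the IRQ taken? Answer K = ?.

K = 6

after  0: r0=0x15 r1=0x03 r2=0xc9 r3=0xbe  N=0 Z=0
after  1: r0=0x15 r1=0xaa r2=0xc9 r3=0xbe  N=0 Z=0
after  2: r0=0x15 r1=0xaa r2=0xc9 r3=0xbf  N=1 Z=0
after  3: r0=0x15 r1=0xaa r2=0xbf r3=0xbf  N=1 Z=0
after  4: r0=0x15 r1=0x15 r2=0xbf r3=0xbf  N=0 Z=0
after  5: r0=0x15 r1=0x15 r2=0xbf r3=0x15  N=0 Z=0
after  6: r0=0xaa r1=0x15 r2=0xbf r3=0x15  N=1 Z=0
-- IRQ taken; context saved, return-PC = 7 --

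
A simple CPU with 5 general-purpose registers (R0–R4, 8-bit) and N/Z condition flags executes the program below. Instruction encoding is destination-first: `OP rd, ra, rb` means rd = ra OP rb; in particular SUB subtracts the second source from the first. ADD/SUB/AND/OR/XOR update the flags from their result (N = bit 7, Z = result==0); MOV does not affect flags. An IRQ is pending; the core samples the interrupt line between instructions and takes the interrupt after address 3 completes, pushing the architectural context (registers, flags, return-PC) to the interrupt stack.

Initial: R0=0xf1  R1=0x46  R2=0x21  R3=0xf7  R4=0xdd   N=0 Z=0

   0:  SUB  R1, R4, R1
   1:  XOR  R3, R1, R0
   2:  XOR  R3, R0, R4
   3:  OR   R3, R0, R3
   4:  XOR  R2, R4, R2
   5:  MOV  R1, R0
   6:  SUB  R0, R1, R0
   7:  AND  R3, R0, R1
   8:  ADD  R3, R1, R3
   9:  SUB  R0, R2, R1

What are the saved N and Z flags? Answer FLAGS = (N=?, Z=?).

FLAGS = (N=1, Z=0)

after  0: R0=0xf1 R1=0x97 R2=0x21 R3=0xf7 R4=0xdd  N=1 Z=0
after  1: R0=0xf1 R1=0x97 R2=0x21 R3=0x66 R4=0xdd  N=0 Z=0
after  2: R0=0xf1 R1=0x97 R2=0x21 R3=0x2c R4=0xdd  N=0 Z=0
after  3: R0=0xf1 R1=0x97 R2=0x21 R3=0xfd R4=0xdd  N=1 Z=0
-- IRQ taken; context saved, return-PC = 4 --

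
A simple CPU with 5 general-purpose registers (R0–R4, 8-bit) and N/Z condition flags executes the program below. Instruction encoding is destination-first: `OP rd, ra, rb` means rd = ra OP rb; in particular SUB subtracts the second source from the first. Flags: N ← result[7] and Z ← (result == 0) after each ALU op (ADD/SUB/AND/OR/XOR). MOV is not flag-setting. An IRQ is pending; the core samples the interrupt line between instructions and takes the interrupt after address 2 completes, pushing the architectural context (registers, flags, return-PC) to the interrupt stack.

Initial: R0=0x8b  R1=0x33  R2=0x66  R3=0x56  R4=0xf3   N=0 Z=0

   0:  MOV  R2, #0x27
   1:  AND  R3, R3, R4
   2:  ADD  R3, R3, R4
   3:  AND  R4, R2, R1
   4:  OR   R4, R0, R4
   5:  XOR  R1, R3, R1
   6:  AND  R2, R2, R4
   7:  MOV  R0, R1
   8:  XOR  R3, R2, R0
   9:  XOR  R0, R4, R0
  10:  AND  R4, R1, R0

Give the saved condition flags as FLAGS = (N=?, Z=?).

after  0: R0=0x8b R1=0x33 R2=0x27 R3=0x56 R4=0xf3  N=0 Z=0
after  1: R0=0x8b R1=0x33 R2=0x27 R3=0x52 R4=0xf3  N=0 Z=0
after  2: R0=0x8b R1=0x33 R2=0x27 R3=0x45 R4=0xf3  N=0 Z=0
-- IRQ taken; context saved, return-PC = 3 --

FLAGS = (N=0, Z=0)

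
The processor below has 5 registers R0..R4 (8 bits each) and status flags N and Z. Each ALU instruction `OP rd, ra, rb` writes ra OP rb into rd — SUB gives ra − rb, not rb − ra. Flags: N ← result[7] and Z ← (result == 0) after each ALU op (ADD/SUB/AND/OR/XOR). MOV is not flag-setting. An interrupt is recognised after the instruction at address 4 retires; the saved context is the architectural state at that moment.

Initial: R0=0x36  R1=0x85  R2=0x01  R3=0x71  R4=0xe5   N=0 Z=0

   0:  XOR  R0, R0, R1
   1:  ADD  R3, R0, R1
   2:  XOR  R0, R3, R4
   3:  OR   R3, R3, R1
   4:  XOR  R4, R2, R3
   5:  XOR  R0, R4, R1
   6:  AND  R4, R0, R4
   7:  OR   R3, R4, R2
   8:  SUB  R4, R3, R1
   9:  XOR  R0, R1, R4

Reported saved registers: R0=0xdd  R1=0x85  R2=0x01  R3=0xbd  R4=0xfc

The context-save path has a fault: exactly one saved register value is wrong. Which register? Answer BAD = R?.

BAD = R4

after  0: R0=0xb3 R1=0x85 R2=0x01 R3=0x71 R4=0xe5  N=1 Z=0
after  1: R0=0xb3 R1=0x85 R2=0x01 R3=0x38 R4=0xe5  N=0 Z=0
after  2: R0=0xdd R1=0x85 R2=0x01 R3=0x38 R4=0xe5  N=1 Z=0
after  3: R0=0xdd R1=0x85 R2=0x01 R3=0xbd R4=0xe5  N=1 Z=0
after  4: R0=0xdd R1=0x85 R2=0x01 R3=0xbd R4=0xbc  N=1 Z=0
-- IRQ taken; context saved, return-PC = 5 --
mismatch: R4: reported 0xfc vs actual 0xbc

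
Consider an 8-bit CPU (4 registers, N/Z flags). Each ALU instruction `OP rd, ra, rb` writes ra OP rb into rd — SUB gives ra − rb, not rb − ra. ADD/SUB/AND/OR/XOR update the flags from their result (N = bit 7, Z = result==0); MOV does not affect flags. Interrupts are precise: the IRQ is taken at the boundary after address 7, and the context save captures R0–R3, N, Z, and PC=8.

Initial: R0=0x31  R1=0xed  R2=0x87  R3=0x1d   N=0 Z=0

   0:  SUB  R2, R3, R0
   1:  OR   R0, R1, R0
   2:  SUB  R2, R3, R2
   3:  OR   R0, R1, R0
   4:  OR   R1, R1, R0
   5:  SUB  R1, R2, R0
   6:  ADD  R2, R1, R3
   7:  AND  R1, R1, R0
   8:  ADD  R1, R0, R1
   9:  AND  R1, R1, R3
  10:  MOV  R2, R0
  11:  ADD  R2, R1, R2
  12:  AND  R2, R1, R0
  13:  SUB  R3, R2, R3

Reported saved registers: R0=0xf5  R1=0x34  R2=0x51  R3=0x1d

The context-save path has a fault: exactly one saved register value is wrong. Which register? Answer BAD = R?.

after  0: R0=0x31 R1=0xed R2=0xec R3=0x1d  N=1 Z=0
after  1: R0=0xfd R1=0xed R2=0xec R3=0x1d  N=1 Z=0
after  2: R0=0xfd R1=0xed R2=0x31 R3=0x1d  N=0 Z=0
after  3: R0=0xfd R1=0xed R2=0x31 R3=0x1d  N=1 Z=0
after  4: R0=0xfd R1=0xfd R2=0x31 R3=0x1d  N=1 Z=0
after  5: R0=0xfd R1=0x34 R2=0x31 R3=0x1d  N=0 Z=0
after  6: R0=0xfd R1=0x34 R2=0x51 R3=0x1d  N=0 Z=0
after  7: R0=0xfd R1=0x34 R2=0x51 R3=0x1d  N=0 Z=0
-- IRQ taken; context saved, return-PC = 8 --
mismatch: R0: reported 0xf5 vs actual 0xfd

BAD = R0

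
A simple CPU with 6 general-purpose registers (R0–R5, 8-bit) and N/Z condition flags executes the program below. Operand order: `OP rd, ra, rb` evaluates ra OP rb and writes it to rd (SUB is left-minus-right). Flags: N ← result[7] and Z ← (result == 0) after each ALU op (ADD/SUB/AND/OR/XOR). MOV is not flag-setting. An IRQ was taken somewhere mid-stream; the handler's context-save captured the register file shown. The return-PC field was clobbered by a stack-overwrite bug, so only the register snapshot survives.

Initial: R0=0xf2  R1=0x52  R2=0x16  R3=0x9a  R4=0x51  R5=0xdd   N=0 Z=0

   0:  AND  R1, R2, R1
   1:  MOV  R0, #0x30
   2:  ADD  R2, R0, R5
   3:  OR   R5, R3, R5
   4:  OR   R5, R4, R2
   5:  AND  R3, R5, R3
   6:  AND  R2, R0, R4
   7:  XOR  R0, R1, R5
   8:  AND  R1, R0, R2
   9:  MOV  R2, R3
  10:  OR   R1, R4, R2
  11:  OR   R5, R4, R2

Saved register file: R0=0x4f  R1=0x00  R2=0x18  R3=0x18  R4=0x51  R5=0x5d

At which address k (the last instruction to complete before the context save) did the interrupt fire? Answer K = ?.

after  0: R0=0xf2 R1=0x12 R2=0x16 R3=0x9a R4=0x51 R5=0xdd  N=0 Z=0
after  1: R0=0x30 R1=0x12 R2=0x16 R3=0x9a R4=0x51 R5=0xdd  N=0 Z=0
after  2: R0=0x30 R1=0x12 R2=0x0d R3=0x9a R4=0x51 R5=0xdd  N=0 Z=0
after  3: R0=0x30 R1=0x12 R2=0x0d R3=0x9a R4=0x51 R5=0xdf  N=1 Z=0
after  4: R0=0x30 R1=0x12 R2=0x0d R3=0x9a R4=0x51 R5=0x5d  N=0 Z=0
after  5: R0=0x30 R1=0x12 R2=0x0d R3=0x18 R4=0x51 R5=0x5d  N=0 Z=0
after  6: R0=0x30 R1=0x12 R2=0x10 R3=0x18 R4=0x51 R5=0x5d  N=0 Z=0
after  7: R0=0x4f R1=0x12 R2=0x10 R3=0x18 R4=0x51 R5=0x5d  N=0 Z=0
after  8: R0=0x4f R1=0x00 R2=0x10 R3=0x18 R4=0x51 R5=0x5d  N=0 Z=1
after  9: R0=0x4f R1=0x00 R2=0x18 R3=0x18 R4=0x51 R5=0x5d  N=0 Z=1
-- IRQ taken; context saved, return-PC = 10 --

K = 9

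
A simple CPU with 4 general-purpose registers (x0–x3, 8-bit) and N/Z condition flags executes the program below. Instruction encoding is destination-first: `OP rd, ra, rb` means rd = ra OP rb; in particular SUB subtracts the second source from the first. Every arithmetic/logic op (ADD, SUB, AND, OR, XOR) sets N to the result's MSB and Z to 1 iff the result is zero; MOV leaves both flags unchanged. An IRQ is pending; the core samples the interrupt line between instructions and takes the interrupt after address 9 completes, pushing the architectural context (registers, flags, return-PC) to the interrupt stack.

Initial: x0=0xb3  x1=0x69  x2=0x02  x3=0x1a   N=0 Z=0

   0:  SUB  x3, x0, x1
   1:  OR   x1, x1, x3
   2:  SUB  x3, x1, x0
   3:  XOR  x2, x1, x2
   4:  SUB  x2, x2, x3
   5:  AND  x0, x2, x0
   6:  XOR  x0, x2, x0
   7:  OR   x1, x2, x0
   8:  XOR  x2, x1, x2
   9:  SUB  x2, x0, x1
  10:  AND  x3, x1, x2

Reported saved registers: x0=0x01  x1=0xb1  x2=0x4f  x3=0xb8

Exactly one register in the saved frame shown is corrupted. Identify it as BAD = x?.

BAD = x0

after  0: x0=0xb3 x1=0x69 x2=0x02 x3=0x4a  N=0 Z=0
after  1: x0=0xb3 x1=0x6b x2=0x02 x3=0x4a  N=0 Z=0
after  2: x0=0xb3 x1=0x6b x2=0x02 x3=0xb8  N=1 Z=0
after  3: x0=0xb3 x1=0x6b x2=0x69 x3=0xb8  N=0 Z=0
after  4: x0=0xb3 x1=0x6b x2=0xb1 x3=0xb8  N=1 Z=0
after  5: x0=0xb1 x1=0x6b x2=0xb1 x3=0xb8  N=1 Z=0
after  6: x0=0x00 x1=0x6b x2=0xb1 x3=0xb8  N=0 Z=1
after  7: x0=0x00 x1=0xb1 x2=0xb1 x3=0xb8  N=1 Z=0
after  8: x0=0x00 x1=0xb1 x2=0x00 x3=0xb8  N=0 Z=1
after  9: x0=0x00 x1=0xb1 x2=0x4f x3=0xb8  N=0 Z=0
-- IRQ taken; context saved, return-PC = 10 --
mismatch: x0: reported 0x01 vs actual 0x00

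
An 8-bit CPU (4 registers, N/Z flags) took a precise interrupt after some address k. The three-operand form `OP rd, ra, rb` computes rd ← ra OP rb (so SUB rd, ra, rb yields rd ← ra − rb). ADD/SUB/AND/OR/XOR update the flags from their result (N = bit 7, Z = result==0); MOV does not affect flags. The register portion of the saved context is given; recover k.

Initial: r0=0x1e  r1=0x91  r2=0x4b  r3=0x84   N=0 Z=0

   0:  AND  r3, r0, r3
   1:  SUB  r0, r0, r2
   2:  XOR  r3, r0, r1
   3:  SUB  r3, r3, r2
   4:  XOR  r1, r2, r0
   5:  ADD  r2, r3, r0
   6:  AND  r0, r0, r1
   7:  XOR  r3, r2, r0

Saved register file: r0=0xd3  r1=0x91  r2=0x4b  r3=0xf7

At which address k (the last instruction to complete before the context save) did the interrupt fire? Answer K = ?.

K = 3

after  0: r0=0x1e r1=0x91 r2=0x4b r3=0x04  N=0 Z=0
after  1: r0=0xd3 r1=0x91 r2=0x4b r3=0x04  N=1 Z=0
after  2: r0=0xd3 r1=0x91 r2=0x4b r3=0x42  N=0 Z=0
after  3: r0=0xd3 r1=0x91 r2=0x4b r3=0xf7  N=1 Z=0
-- IRQ taken; context saved, return-PC = 4 --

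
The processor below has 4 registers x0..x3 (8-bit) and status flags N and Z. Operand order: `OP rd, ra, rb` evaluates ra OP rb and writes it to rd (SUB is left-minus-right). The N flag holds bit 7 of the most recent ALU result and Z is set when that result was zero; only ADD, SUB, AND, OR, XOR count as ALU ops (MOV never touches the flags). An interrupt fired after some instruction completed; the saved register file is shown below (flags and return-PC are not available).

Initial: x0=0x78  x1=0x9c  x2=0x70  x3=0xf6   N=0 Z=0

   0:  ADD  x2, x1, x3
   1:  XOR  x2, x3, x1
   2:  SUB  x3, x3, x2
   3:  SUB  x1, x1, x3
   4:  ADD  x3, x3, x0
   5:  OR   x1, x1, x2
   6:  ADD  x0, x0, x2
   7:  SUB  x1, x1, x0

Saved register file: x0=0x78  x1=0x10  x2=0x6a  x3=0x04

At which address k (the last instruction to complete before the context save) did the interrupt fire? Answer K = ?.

K = 4

after  0: x0=0x78 x1=0x9c x2=0x92 x3=0xf6  N=1 Z=0
after  1: x0=0x78 x1=0x9c x2=0x6a x3=0xf6  N=0 Z=0
after  2: x0=0x78 x1=0x9c x2=0x6a x3=0x8c  N=1 Z=0
after  3: x0=0x78 x1=0x10 x2=0x6a x3=0x8c  N=0 Z=0
after  4: x0=0x78 x1=0x10 x2=0x6a x3=0x04  N=0 Z=0
-- IRQ taken; context saved, return-PC = 5 --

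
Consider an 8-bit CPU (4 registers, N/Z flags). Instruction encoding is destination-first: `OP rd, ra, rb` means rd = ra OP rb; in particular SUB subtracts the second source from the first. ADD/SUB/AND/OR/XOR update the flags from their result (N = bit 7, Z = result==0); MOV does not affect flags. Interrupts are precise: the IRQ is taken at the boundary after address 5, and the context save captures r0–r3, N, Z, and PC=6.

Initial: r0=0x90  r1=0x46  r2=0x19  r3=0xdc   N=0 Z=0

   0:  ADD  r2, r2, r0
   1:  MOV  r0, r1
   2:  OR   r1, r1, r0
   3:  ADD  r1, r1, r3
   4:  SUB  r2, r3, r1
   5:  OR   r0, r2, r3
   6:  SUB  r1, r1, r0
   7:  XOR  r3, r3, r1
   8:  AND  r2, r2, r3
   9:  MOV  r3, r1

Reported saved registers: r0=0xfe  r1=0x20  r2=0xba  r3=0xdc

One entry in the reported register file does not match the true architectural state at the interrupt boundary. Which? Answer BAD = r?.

BAD = r1

after  0: r0=0x90 r1=0x46 r2=0xa9 r3=0xdc  N=1 Z=0
after  1: r0=0x46 r1=0x46 r2=0xa9 r3=0xdc  N=1 Z=0
after  2: r0=0x46 r1=0x46 r2=0xa9 r3=0xdc  N=0 Z=0
after  3: r0=0x46 r1=0x22 r2=0xa9 r3=0xdc  N=0 Z=0
after  4: r0=0x46 r1=0x22 r2=0xba r3=0xdc  N=1 Z=0
after  5: r0=0xfe r1=0x22 r2=0xba r3=0xdc  N=1 Z=0
-- IRQ taken; context saved, return-PC = 6 --
mismatch: r1: reported 0x20 vs actual 0x22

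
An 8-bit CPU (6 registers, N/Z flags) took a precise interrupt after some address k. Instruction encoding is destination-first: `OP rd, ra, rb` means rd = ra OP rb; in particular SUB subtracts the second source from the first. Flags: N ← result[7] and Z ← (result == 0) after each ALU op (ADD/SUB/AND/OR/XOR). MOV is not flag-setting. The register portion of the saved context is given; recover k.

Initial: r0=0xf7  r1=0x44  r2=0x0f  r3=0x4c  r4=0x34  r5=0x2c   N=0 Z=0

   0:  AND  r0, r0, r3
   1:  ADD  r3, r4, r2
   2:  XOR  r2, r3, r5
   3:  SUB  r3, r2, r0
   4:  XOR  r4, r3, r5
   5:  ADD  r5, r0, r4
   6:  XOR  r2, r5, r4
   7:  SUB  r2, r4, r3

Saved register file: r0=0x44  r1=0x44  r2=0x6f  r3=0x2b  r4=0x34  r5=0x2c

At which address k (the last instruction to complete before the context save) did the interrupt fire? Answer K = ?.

K = 3

after  0: r0=0x44 r1=0x44 r2=0x0f r3=0x4c r4=0x34 r5=0x2c  N=0 Z=0
after  1: r0=0x44 r1=0x44 r2=0x0f r3=0x43 r4=0x34 r5=0x2c  N=0 Z=0
after  2: r0=0x44 r1=0x44 r2=0x6f r3=0x43 r4=0x34 r5=0x2c  N=0 Z=0
after  3: r0=0x44 r1=0x44 r2=0x6f r3=0x2b r4=0x34 r5=0x2c  N=0 Z=0
-- IRQ taken; context saved, return-PC = 4 --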